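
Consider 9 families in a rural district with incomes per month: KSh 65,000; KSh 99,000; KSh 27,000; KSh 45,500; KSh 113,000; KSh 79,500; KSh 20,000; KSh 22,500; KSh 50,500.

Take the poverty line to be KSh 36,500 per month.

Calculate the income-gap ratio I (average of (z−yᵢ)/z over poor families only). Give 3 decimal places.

0.365

Incomes under z: KSh 20,000, KSh 22,500, KSh 27,000 (q = 3 of N = 9).
Relative gaps: 0.4521, 0.3836, 0.2603; sum = 1.095890.
I averages over the q = 3 poor units only: 1.095890 / 3 = 0.365.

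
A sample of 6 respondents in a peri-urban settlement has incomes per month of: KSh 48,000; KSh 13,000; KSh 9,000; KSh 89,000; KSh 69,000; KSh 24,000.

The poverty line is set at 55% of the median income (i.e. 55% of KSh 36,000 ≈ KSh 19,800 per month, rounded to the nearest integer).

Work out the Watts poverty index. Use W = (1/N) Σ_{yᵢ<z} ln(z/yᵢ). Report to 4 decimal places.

Below the line: KSh 9,000, KSh 13,000 (q = 2 of N = 6).
Log shortfalls: ln(19800/9000) = 0.7885; ln(19800/13000) = 0.4207.
W = 1.209190 / 6 = 0.2015.

0.2015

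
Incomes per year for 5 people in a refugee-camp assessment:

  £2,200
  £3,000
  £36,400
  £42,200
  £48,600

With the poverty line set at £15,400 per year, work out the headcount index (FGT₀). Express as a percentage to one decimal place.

40.0%

2 of the 5 people have income below £15,400.
H = 2/5 = 40.0%.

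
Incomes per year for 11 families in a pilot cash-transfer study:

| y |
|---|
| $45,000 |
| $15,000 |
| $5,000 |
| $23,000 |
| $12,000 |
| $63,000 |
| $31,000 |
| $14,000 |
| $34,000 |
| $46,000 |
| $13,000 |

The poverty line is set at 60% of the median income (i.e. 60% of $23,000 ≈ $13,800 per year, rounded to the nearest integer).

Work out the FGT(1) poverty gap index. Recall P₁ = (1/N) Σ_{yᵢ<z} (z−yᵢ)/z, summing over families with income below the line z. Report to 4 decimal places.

Below z: $5,000, $12,000, $13,000 (q = 3 of N = 11).
Normalized shortfalls: (13800−5000)/13800 = 0.6377; (13800−12000)/13800 = 0.1304; (13800−13000)/13800 = 0.0580.
Sum of shortfalls = 0.826087; P₁ averages over all N: 0.826087 / 11 = 0.0751.

0.0751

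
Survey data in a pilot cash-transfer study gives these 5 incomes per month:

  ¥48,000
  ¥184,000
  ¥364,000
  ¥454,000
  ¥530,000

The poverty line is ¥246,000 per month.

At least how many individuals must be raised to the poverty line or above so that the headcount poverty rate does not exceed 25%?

1

Currently q = 2 of N = 5 are below the line (H = 0.400).
A headcount ratio of at most 25% allows at most ⌊0.25 × 5⌋ = 1 poor individuals.
So at least 2 − 1 = 1 must be lifted.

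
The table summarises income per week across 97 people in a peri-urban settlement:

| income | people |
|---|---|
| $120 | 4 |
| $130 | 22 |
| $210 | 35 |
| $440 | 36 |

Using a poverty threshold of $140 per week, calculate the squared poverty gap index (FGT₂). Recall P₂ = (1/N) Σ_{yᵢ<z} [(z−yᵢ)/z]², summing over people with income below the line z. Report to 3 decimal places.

Below the line: 4×$120, 22×$130 (q = 26 of N = 97).
Normalized shortfalls: (140−120)/140 = 0.1429 (×4); (140−130)/140 = 0.0714 (×22).
Squared: 0.0204 (×4); 0.0051 (×22).
Sum = 0.193878; P₂ = 0.193878 / 97 = 0.002.

0.002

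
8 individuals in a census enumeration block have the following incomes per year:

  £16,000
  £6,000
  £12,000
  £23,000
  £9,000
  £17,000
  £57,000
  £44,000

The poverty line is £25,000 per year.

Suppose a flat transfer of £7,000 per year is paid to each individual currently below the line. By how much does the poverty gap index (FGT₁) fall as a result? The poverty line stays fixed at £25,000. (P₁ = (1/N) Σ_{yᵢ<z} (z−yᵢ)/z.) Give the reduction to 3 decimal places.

Before: below the line — £6,000, £9,000, £12,000, £16,000, £17,000, £23,000; poverty gap index (FGT₁) = 0.33500.
After the £7,000 transfer: below the line — £13,000, £16,000, £19,000, £23,000, £24,000; poverty gap index (FGT₁) = 0.15000.
Reduction = 0.33500 − 0.15000 = 0.185.

0.185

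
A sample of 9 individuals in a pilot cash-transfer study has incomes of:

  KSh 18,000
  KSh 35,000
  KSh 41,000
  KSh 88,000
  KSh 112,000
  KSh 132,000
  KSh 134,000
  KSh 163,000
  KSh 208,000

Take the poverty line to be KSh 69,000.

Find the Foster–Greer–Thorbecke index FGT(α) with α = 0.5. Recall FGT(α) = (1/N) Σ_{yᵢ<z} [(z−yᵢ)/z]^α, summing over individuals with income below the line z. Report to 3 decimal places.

0.244

Below the line: KSh 18,000, KSh 35,000, KSh 41,000 (q = 3 of N = 9).
Gap ratios (z−y)/z: (69000−18000)/69000 = 0.7391; (69000−35000)/69000 = 0.4928; (69000−41000)/69000 = 0.4058.
Raised to α = 0.5: 0.85973; 0.70196; 0.63702.
Sum = 2.198713; FGT(0.5) = 2.198713 / 9 = 0.244.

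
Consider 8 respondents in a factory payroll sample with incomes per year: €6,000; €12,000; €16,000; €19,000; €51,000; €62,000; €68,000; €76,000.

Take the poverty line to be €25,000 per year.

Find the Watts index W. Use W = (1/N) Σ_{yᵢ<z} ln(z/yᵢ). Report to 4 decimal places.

0.3602

Below the line: €6,000, €12,000, €16,000, €19,000 (q = 4 of N = 8).
Log shortfalls: ln(25000/6000) = 1.4271; ln(25000/12000) = 0.7340; ln(25000/16000) = 0.4463; ln(25000/19000) = 0.2744.
W = 2.881809 / 8 = 0.3602.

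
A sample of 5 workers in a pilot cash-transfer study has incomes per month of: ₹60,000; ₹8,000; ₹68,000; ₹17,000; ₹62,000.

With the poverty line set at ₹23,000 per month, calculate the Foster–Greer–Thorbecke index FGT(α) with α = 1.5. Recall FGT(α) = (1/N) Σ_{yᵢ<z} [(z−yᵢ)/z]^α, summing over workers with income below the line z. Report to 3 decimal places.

0.132

Below z: ₹8,000, ₹17,000 (q = 2 of N = 5).
Gap ratios (z−y)/z: (23000−8000)/23000 = 0.6522; (23000−17000)/23000 = 0.2609.
Raised to α = 1.5: 0.52668; 0.13324.
Sum = 0.659918; FGT(1.5) = 0.659918 / 5 = 0.132.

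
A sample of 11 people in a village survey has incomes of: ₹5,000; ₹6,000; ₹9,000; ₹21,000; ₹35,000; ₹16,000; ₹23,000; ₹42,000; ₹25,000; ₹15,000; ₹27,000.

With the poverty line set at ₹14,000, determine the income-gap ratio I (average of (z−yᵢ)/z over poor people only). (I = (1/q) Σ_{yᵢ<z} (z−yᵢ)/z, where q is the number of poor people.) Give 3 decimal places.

0.524

Incomes under z: ₹5,000, ₹6,000, ₹9,000 (q = 3 of N = 11).
Shortfall ratios (z−y)/z: 0.6429, 0.5714, 0.3571; sum = 1.571429.
The income-gap ratio divides by q (the poor only): 1.571429 / 3 = 0.524.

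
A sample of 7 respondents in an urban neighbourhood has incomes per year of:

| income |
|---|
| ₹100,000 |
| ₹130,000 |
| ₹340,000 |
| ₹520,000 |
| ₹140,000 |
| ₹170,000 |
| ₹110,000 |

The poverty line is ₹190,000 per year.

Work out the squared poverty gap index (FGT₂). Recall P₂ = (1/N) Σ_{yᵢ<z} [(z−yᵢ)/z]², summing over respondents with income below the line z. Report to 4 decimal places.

Poor units: ₹100,000, ₹110,000, ₹130,000, ₹140,000, ₹170,000 (q = 5 of N = 7).
Gap ratios (z−y)/z: (190000−100000)/190000 = 0.4737; (190000−110000)/190000 = 0.4211; (190000−130000)/190000 = 0.3158; (190000−140000)/190000 = 0.2632; (190000−170000)/190000 = 0.1053.
Squared: 0.2244; 0.1773; 0.0997; 0.0693; 0.0111.
Sum = 0.581717; P₂ = 0.581717 / 7 = 0.0831.

0.0831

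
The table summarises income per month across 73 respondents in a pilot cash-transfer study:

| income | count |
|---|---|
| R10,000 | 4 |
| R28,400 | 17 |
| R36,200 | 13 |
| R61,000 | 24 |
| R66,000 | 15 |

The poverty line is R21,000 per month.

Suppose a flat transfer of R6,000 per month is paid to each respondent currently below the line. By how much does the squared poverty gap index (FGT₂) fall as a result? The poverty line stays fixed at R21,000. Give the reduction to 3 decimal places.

0.012

Before: below the line — 4×R10,000; squared poverty gap index (FGT₂) = 0.01503.
After the R6,000 transfer: below the line — 4×R16,000; squared poverty gap index (FGT₂) = 0.00311.
Reduction = 0.01503 − 0.00311 = 0.012.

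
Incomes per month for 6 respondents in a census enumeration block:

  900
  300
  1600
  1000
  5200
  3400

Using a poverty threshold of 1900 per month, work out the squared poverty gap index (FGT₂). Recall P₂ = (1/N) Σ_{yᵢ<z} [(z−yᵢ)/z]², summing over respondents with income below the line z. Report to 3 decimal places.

0.206

Below the line: 300, 900, 1000, 1600 (q = 4 of N = 6).
Normalized shortfalls: (1900−300)/1900 = 0.8421; (1900−900)/1900 = 0.5263; (1900−1000)/1900 = 0.4737; (1900−1600)/1900 = 0.1579.
Squared: 0.7091; 0.2770; 0.2244; 0.0249.
Sum = 1.235457; P₂ = 1.235457 / 6 = 0.206.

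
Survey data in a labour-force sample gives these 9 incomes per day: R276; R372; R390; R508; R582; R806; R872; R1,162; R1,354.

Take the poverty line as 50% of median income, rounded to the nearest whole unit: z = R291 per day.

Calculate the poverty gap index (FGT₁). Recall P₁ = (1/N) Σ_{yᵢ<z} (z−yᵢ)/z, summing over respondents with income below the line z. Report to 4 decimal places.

Below the line: R276 (q = 1 of N = 9).
Shortfall ratios: (291−276)/291 = 0.0515.
Σ = 0.051546. Dividing by the full population N = 9 gives P₁ = 0.0057.

0.0057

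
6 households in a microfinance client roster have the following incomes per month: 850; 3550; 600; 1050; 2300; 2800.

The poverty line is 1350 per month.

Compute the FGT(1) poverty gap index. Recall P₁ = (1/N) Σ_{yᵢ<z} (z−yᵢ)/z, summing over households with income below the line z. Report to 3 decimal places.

0.191

Below the line: 600, 850, 1050 (q = 3 of N = 6).
Relative gaps: (1350−600)/1350 = 0.5556; (1350−850)/1350 = 0.3704; (1350−1050)/1350 = 0.2222.
Σ = 1.148148. Dividing by the full population N = 6 gives P₁ = 0.191.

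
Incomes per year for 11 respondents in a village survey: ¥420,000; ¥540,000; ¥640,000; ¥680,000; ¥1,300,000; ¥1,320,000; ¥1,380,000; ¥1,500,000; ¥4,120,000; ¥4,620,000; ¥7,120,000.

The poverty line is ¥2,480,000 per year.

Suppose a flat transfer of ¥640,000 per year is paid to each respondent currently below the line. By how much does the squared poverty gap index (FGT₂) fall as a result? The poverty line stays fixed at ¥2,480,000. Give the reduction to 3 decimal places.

0.180

Before: below the line — ¥420,000, ¥540,000, ¥640,000, ¥680,000, ¥1,300,000, ¥1,320,000, ¥1,380,000, ¥1,500,000; squared poverty gap index (FGT₂) = 0.28884.
After the ¥640,000 transfer: below the line — ¥1,060,000, ¥1,180,000, ¥1,280,000, ¥1,320,000, ¥1,940,000, ¥1,960,000, ¥2,020,000, ¥2,140,000; squared poverty gap index (FGT₂) = 0.10910.
Reduction = 0.28884 − 0.10910 = 0.180.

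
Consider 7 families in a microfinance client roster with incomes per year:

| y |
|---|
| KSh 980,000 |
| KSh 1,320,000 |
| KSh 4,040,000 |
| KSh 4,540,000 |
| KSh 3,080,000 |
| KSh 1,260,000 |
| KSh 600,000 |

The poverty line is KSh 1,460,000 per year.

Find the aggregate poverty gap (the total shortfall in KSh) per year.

KSh 1,680,000

Below z: KSh 600,000, KSh 980,000, KSh 1,260,000, KSh 1,320,000 (q = 4 of N = 7).
Individual gaps: 1460000−600000 = 860000; 1460000−980000 = 480000; 1460000−1260000 = 200000; 1460000−1320000 = 140000.
Aggregate gap = KSh 1,680,000.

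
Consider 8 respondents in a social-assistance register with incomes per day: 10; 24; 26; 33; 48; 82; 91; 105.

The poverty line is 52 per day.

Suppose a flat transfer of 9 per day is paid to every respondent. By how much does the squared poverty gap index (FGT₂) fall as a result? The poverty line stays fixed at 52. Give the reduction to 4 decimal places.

0.0815

Before: below the line — 10, 24, 26, 33, 48; squared poverty gap index (FGT₂) = 0.166466.
After the 9 transfer: below the line — 19, 33, 35, 42; squared poverty gap index (FGT₂) = 0.085013.
Reduction = 0.166466 − 0.085013 = 0.0815.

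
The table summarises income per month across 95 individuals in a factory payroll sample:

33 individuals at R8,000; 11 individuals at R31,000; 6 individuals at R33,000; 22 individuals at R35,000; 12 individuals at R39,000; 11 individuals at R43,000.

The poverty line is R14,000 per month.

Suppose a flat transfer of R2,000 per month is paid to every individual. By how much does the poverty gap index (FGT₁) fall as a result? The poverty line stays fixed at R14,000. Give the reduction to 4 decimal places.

0.0496

Before: below the line — 33×R8,000; poverty gap index (FGT₁) = 0.148872.
After the R2,000 transfer: below the line — 33×R10,000; poverty gap index (FGT₁) = 0.099248.
Reduction = 0.148872 − 0.099248 = 0.0496.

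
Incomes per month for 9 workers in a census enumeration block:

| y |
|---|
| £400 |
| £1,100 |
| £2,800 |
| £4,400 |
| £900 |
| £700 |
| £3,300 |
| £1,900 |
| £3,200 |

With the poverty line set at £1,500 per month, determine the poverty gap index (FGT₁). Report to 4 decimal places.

0.2148

Below z: £400, £700, £900, £1,100 (q = 4 of N = 9).
Gap ratios (z−y)/z: (1500−400)/1500 = 0.7333; (1500−700)/1500 = 0.5333; (1500−900)/1500 = 0.4000; (1500−1100)/1500 = 0.2667.
Sum of shortfalls = 1.933333; P₁ averages over all N: 1.933333 / 9 = 0.2148.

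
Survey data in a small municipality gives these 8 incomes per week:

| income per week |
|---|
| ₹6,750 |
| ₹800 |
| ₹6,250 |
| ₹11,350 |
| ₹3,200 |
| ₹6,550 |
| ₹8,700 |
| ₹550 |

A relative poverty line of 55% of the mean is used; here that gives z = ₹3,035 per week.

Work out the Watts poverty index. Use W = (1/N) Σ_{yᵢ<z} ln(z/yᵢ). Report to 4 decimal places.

0.3802

Poor units: ₹550, ₹800 (q = 2 of N = 8).
Log gaps: ln(3035/550) = 1.7080; ln(3035/800) = 1.3334.
W = 3.041403 / 8 = 0.3802.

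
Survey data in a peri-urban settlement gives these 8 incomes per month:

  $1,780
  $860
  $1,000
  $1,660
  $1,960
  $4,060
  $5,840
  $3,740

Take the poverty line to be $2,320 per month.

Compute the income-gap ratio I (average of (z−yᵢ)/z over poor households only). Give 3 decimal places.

0.374

Below the line: $860, $1,000, $1,660, $1,780, $1,960 (q = 5 of N = 8).
Relative gaps: 0.6293, 0.5690, 0.2845, 0.2328, 0.1552; sum = 1.870690.
The income-gap ratio divides by q (the poor only): 1.870690 / 5 = 0.374.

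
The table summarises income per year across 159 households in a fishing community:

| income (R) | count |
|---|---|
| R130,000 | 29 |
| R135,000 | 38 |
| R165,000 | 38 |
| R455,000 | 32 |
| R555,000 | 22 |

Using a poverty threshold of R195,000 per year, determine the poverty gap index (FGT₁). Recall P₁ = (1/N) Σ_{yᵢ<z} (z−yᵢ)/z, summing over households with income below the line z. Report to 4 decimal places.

Poor units: 29×R130,000, 38×R135,000, 38×R165,000 (q = 105 of N = 159).
Shortfall ratios: (195000−130000)/195000 = 0.3333 (×29); (195000−135000)/195000 = 0.3077 (×38); (195000−165000)/195000 = 0.1538 (×38).
Sum of shortfalls = 27.205128; P₁ averages over all N: 27.205128 / 159 = 0.1711.

0.1711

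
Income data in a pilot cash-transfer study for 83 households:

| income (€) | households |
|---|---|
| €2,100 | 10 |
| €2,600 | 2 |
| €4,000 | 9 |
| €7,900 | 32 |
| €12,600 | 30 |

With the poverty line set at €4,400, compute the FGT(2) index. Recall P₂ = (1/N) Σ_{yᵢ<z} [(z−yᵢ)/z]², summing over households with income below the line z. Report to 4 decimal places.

0.0378

Incomes under z: 10×€2,100, 2×€2,600, 9×€4,000 (q = 21 of N = 83).
Relative gaps: (4400−2100)/4400 = 0.5227 (×10); (4400−2600)/4400 = 0.4091 (×2); (4400−4000)/4400 = 0.0909 (×9).
Squared: 0.2732 (×10); 0.1674 (×2); 0.0083 (×9).
Sum = 3.141529; P₂ = 3.141529 / 83 = 0.0378.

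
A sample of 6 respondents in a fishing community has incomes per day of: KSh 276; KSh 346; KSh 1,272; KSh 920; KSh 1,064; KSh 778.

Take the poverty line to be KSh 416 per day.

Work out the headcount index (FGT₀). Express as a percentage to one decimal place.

2 of the 6 respondents have income below KSh 416.
H = 2/6 = 33.3%.

33.3%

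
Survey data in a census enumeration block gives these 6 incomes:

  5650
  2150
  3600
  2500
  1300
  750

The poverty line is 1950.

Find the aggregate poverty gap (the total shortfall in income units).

1850

Incomes under z: 750, 1300 (q = 2 of N = 6).
Individual gaps: 1950−750 = 1200; 1950−1300 = 650.
Aggregate gap = 1850.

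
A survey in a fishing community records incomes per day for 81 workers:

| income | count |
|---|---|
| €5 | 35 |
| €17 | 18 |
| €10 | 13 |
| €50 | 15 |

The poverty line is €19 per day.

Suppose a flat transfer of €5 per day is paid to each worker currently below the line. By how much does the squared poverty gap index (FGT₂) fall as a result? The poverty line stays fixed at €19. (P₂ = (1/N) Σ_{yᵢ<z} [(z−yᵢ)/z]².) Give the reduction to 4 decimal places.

Before: below the line — 35×€5, 13×€10, 18×€17; squared poverty gap index (FGT₂) = 0.273075.
After the €5 transfer: below the line — 35×€10, 13×€15; squared poverty gap index (FGT₂) = 0.104066.
Reduction = 0.273075 − 0.104066 = 0.1690.

0.1690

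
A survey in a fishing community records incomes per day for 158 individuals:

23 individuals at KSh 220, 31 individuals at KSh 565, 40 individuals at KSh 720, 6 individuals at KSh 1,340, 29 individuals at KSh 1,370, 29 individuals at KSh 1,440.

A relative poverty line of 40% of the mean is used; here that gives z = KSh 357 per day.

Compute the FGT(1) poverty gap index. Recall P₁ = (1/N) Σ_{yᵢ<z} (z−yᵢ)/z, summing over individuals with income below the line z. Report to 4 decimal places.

Poor units: 23×KSh 220 (q = 23 of N = 158).
Relative gaps: (357−220)/357 = 0.3838 (×23).
Sum of shortfalls = 8.826331; P₁ averages over all N: 8.826331 / 158 = 0.0559.

0.0559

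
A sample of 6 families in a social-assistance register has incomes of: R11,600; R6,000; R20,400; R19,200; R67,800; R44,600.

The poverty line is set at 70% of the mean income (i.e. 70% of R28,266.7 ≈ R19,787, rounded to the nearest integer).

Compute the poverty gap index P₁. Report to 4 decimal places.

Incomes under z: R6,000, R11,600, R19,200 (q = 3 of N = 6).
Shortfall ratios: (19787−6000)/19787 = 0.6968; (19787−11600)/19787 = 0.4138; (19787−19200)/19787 = 0.0297.
Sum of shortfalls = 1.140193; P₁ averages over all N: 1.140193 / 6 = 0.1900.

0.1900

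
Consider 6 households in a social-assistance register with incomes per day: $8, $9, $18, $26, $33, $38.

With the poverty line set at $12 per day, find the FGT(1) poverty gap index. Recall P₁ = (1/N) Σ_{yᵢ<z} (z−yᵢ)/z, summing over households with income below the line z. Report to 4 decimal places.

0.0972

Poor units: $8, $9 (q = 2 of N = 6).
Shortfall ratios: (12−8)/12 = 0.3333; (12−9)/12 = 0.2500.
Σ = 0.583333. Dividing by the full population N = 6 gives P₁ = 0.0972.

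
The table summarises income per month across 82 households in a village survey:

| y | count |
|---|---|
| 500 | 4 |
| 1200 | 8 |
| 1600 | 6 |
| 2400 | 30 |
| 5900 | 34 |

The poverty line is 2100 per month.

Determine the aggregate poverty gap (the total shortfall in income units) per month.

Below z: 4×500, 8×1200, 6×1600 (q = 18 of N = 82).
Individual gaps: 4×(2100−500) = 6400; 8×(2100−1200) = 7200; 6×(2100−1600) = 3000.
Aggregate gap = 16600.

16600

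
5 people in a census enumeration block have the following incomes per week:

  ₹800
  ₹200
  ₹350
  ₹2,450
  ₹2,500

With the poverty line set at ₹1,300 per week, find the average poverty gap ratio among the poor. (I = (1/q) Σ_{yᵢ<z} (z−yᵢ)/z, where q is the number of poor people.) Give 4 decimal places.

Incomes under z: ₹200, ₹350, ₹800 (q = 3 of N = 5).
Shortfall ratios (z−y)/z: 0.8462, 0.7308, 0.3846; sum = 1.961538.
The income-gap ratio divides by q (the poor only): 1.961538 / 3 = 0.6538.

0.6538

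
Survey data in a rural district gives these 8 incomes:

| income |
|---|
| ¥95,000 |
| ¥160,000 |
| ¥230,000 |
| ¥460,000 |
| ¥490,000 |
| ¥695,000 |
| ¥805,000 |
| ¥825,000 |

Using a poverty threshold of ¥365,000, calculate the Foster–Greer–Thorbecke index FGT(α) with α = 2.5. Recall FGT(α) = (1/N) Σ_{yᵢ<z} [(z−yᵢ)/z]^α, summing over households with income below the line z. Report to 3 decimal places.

0.099

Below the line: ¥95,000, ¥160,000, ¥230,000 (q = 3 of N = 8).
Normalized shortfalls: (365000−95000)/365000 = 0.7397; (365000−160000)/365000 = 0.5616; (365000−230000)/365000 = 0.3699.
Raised to α = 2.5: 0.47063; 0.23640; 0.08320.
Sum = 0.790226; FGT(2.5) = 0.790226 / 8 = 0.099.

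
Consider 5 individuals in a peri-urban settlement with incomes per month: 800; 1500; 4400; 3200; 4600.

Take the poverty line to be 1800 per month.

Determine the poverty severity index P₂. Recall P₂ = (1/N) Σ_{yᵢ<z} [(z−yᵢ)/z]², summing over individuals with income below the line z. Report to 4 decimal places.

Incomes under z: 800, 1500 (q = 2 of N = 5).
Relative gaps: (1800−800)/1800 = 0.5556; (1800−1500)/1800 = 0.1667.
Squared: 0.3086; 0.0278.
Sum = 0.336420; P₂ = 0.336420 / 5 = 0.0673.

0.0673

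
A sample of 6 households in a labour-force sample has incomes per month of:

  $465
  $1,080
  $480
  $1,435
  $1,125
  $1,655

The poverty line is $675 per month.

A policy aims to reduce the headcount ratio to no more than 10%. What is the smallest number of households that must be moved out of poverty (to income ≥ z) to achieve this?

Currently q = 2 of N = 6 are below the line (H = 0.333).
A headcount ratio of at most 10% allows at most ⌊0.10 × 6⌋ = 0 poor households.
So at least 2 − 0 = 2 must be lifted.

2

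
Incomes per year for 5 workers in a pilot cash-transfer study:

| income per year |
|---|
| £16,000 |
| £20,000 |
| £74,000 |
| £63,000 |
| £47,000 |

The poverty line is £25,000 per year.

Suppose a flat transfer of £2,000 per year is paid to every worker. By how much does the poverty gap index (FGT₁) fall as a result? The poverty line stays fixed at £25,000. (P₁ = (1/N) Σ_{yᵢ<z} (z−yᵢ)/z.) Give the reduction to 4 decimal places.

Before: below the line — £16,000, £20,000; poverty gap index (FGT₁) = 0.112000.
After the £2,000 transfer: below the line — £18,000, £22,000; poverty gap index (FGT₁) = 0.080000.
Reduction = 0.112000 − 0.080000 = 0.0320.

0.0320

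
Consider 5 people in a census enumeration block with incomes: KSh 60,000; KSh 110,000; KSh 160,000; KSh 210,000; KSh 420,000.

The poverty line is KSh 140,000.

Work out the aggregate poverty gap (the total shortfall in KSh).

KSh 110,000

Incomes under z: KSh 60,000, KSh 110,000 (q = 2 of N = 5).
Individual gaps: 140000−60000 = 80000; 140000−110000 = 30000.
Aggregate gap = KSh 110,000.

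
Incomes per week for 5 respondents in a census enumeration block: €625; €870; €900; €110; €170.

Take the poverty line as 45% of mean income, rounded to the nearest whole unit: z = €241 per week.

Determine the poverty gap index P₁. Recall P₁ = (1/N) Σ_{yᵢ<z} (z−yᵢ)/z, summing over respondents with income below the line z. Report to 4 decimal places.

Poor units: €110, €170 (q = 2 of N = 5).
Shortfall ratios: (241−110)/241 = 0.5436; (241−170)/241 = 0.2946.
Σ = 0.838174. Dividing by the full population N = 5 gives P₁ = 0.1676.

0.1676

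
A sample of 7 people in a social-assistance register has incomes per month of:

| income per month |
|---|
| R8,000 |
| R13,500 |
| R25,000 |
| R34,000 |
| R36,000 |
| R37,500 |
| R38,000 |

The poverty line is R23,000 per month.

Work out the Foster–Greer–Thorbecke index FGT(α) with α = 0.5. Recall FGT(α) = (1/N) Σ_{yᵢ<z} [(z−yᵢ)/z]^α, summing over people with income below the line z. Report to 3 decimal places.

0.207

Incomes under z: R8,000, R13,500 (q = 2 of N = 7).
Shortfall ratios: (23000−8000)/23000 = 0.6522; (23000−13500)/23000 = 0.4130.
Raised to α = 0.5: 0.80757; 0.64268.
Sum = 1.450257; FGT(0.5) = 1.450257 / 7 = 0.207.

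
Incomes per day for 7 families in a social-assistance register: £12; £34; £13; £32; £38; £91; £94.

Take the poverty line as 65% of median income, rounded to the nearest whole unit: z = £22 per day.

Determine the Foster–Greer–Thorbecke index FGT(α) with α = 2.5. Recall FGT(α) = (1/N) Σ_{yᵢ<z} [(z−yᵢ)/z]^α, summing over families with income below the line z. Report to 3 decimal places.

0.035

Below the line: £12, £13 (q = 2 of N = 7).
Shortfall ratios: (22−12)/22 = 0.4545; (22−13)/22 = 0.4091.
Raised to α = 2.5: 0.13930; 0.10704.
Sum = 0.246338; FGT(2.5) = 0.246338 / 7 = 0.035.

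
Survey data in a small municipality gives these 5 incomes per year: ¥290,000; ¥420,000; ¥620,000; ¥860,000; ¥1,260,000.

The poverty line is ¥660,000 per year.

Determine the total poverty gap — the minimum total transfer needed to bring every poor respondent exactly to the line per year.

Below z: ¥290,000, ¥420,000, ¥620,000 (q = 3 of N = 5).
Individual gaps: 660000−290000 = 370000; 660000−420000 = 240000; 660000−620000 = 40000.
Aggregate gap = ¥650,000.

¥650,000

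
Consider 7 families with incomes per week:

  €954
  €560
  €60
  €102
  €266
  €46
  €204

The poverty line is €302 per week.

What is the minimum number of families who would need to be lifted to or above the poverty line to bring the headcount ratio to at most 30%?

3

5 of the 7 families are poor, so H = 5/7 = 0.714.
A headcount ratio of at most 30% allows at most ⌊0.30 × 7⌋ = 2 poor families.
So at least 5 − 2 = 3 must be lifted.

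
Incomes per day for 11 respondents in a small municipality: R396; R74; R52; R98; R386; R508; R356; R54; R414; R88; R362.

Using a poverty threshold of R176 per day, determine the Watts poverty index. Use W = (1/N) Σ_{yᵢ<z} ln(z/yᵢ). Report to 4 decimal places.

0.4133

Below the line: R52, R54, R74, R88, R98 (q = 5 of N = 11).
Log gaps: ln(176/52) = 1.2192; ln(176/54) = 1.1815; ln(176/74) = 0.8664; ln(176/88) = 0.6931; ln(176/98) = 0.5855.
W = 4.545823 / 11 = 0.4133.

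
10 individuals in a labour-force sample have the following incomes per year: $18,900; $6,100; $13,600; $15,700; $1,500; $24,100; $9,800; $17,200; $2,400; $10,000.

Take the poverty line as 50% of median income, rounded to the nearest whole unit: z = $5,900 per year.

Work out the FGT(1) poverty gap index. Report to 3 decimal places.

0.134

Below z: $1,500, $2,400 (q = 2 of N = 10).
Relative gaps: (5900−1500)/5900 = 0.7458; (5900−2400)/5900 = 0.5932.
Σ = 1.338983. Dividing by the full population N = 10 gives P₁ = 0.134.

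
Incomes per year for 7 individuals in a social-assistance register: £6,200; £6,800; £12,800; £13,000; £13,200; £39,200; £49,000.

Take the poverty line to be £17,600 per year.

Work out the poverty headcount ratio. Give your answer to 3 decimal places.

5 of the 7 individuals have income below £17,600.
H = 5/7 = 0.714.

0.714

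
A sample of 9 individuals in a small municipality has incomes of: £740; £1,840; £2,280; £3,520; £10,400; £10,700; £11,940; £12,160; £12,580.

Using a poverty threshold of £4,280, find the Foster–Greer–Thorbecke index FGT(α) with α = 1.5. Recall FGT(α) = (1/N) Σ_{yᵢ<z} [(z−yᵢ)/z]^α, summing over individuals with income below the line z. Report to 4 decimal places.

Poor units: £740, £1,840, £2,280, £3,520 (q = 4 of N = 9).
Shortfall ratios: (4280−740)/4280 = 0.8271; (4280−1840)/4280 = 0.5701; (4280−2280)/4280 = 0.4673; (4280−3520)/4280 = 0.1776.
Raised to α = 1.5: 0.75221; 0.43045; 0.31943; 0.07483.
Sum = 1.576916; FGT(1.5) = 1.576916 / 9 = 0.1752.

0.1752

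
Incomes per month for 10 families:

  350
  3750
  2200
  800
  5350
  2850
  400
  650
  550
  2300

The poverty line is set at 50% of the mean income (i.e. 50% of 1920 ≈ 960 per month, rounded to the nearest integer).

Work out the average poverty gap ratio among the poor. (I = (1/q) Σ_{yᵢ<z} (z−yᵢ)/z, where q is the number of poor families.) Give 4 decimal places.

0.4271

Incomes under z: 350, 400, 550, 650, 800 (q = 5 of N = 10).
Relative gaps: 0.6354, 0.5833, 0.4271, 0.3229, 0.1667; sum = 2.135417.
I averages over the q = 5 poor units only: 2.135417 / 5 = 0.4271.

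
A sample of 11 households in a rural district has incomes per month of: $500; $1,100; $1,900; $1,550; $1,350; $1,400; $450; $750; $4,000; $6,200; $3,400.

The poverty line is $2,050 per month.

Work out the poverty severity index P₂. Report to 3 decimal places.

0.189

Below z: $450, $500, $750, $1,100, $1,350, $1,400, $1,550, $1,900 (q = 8 of N = 11).
Normalized shortfalls: (2050−450)/2050 = 0.7805; (2050−500)/2050 = 0.7561; (2050−750)/2050 = 0.6341; (2050−1100)/2050 = 0.4634; (2050−1350)/2050 = 0.3415; (2050−1400)/2050 = 0.3171; (2050−1550)/2050 = 0.2439; (2050−1900)/2050 = 0.0732.
Squared: 0.6092; 0.5717; 0.4021; 0.2148; 0.1166; 0.1005; 0.0595; 0.0054.
Sum = 2.079714; P₂ = 2.079714 / 11 = 0.189.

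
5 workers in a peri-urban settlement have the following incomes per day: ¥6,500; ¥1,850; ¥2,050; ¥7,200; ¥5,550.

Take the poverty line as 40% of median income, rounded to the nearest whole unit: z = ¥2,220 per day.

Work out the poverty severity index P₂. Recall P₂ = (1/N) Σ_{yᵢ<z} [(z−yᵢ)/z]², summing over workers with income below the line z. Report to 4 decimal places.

Below the line: ¥1,850, ¥2,050 (q = 2 of N = 5).
Shortfall ratios: (2220−1850)/2220 = 0.1667; (2220−2050)/2220 = 0.0766.
Squared: 0.0278; 0.0059.
Sum = 0.033642; P₂ = 0.033642 / 5 = 0.0067.

0.0067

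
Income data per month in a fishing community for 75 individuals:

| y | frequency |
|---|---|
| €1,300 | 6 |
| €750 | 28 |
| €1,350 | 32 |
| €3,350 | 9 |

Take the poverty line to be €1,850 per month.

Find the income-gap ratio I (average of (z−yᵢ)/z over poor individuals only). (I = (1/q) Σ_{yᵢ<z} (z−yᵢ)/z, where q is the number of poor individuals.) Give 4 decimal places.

0.4103

Below the line: 28×€750, 6×€1,300, 32×€1,350 (q = 66 of N = 75).
Shortfall ratios (z−y)/z: 0.5946 (×28), 0.2973 (×6), 0.2703 (×32); sum = 27.081081.
I averages over the q = 66 poor units only: 27.081081 / 66 = 0.4103.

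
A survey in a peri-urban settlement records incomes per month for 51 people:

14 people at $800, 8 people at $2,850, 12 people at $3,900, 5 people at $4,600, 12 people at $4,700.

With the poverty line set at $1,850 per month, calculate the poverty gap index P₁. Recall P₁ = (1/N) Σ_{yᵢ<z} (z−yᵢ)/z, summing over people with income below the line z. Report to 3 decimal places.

0.156

Poor units: 14×$800 (q = 14 of N = 51).
Gap ratios (z−y)/z: (1850−800)/1850 = 0.5676 (×14).
Σ = 7.945946. Dividing by the full population N = 51 gives P₁ = 0.156.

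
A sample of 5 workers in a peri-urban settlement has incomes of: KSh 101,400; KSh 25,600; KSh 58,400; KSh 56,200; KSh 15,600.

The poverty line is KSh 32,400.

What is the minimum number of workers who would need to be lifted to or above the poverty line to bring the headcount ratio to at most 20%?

1

2 of the 5 workers are poor, so H = 2/5 = 0.400.
A headcount ratio of at most 20% allows at most ⌊0.20 × 5⌋ = 1 poor workers.
So at least 2 − 1 = 1 must be lifted.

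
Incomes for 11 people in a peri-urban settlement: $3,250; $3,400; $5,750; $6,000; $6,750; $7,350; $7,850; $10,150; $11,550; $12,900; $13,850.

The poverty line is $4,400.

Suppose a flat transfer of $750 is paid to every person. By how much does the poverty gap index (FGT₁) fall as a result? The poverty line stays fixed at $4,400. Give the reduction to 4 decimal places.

Before: below the line — $3,250, $3,400; poverty gap index (FGT₁) = 0.044421.
After the $750 transfer: below the line — $4,000, $4,150; poverty gap index (FGT₁) = 0.013430.
Reduction = 0.044421 − 0.013430 = 0.0310.

0.0310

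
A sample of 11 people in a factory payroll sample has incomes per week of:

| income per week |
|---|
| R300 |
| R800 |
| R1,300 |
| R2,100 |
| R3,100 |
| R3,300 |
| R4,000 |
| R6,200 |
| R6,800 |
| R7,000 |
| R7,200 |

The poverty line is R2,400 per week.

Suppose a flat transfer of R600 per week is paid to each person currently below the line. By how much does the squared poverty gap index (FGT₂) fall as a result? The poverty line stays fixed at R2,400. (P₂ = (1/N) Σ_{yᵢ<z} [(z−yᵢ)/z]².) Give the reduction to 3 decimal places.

0.075

Before: below the line — R300, R800, R1,300, R2,100; squared poverty gap index (FGT₂) = 0.13052.
After the R600 transfer: below the line — R900, R1,400, R1,900; squared poverty gap index (FGT₂) = 0.05524.
Reduction = 0.13052 − 0.05524 = 0.075.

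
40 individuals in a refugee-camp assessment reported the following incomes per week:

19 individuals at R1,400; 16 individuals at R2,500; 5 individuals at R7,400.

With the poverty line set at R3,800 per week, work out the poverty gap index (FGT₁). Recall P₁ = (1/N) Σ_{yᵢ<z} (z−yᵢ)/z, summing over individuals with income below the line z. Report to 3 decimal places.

Below z: 19×R1,400, 16×R2,500 (q = 35 of N = 40).
Gap ratios (z−y)/z: (3800−1400)/3800 = 0.6316 (×19); (3800−2500)/3800 = 0.3421 (×16).
Σ = 17.473684. Dividing by the full population N = 40 gives P₁ = 0.437.

0.437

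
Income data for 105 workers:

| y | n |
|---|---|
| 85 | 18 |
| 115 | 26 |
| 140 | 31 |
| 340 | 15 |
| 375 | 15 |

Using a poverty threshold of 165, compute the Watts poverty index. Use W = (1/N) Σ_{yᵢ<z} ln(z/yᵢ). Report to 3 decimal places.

0.252

Below the line: 18×85, 26×115, 31×140 (q = 75 of N = 105).
ln(z/y) terms: ln(165/85) = 0.6633 (×18); ln(165/115) = 0.3610 (×26); ln(165/140) = 0.1643 (×31).
W = 26.419037 / 105 = 0.252.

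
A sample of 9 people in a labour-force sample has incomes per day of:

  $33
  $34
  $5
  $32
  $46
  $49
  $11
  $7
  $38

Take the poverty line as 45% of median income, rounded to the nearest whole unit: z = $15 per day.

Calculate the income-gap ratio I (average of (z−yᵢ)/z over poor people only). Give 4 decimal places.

0.4889

Below the line: $5, $7, $11 (q = 3 of N = 9).
Relative gaps: 0.6667, 0.5333, 0.2667; sum = 1.466667.
I averages over the q = 3 poor units only: 1.466667 / 3 = 0.4889.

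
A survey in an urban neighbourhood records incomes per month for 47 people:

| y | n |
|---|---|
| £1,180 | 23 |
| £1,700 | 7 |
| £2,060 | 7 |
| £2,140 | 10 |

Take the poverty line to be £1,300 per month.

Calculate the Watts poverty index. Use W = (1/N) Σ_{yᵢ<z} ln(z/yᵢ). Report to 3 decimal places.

Below z: 23×£1,180 (q = 23 of N = 47).
Log shortfalls: ln(1300/1180) = 0.0968 (×23).
W = 2.227546 / 47 = 0.047.

0.047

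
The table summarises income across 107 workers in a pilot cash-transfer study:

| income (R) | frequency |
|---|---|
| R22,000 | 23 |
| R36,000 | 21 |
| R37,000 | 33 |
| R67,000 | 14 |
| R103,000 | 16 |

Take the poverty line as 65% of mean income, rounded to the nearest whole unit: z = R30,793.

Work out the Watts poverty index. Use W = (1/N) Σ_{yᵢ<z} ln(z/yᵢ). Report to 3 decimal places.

0.072

Below the line: 23×R22,000 (q = 23 of N = 107).
ln(z/y) terms: ln(30793/22000) = 0.3362 (×23).
W = 7.733634 / 107 = 0.072.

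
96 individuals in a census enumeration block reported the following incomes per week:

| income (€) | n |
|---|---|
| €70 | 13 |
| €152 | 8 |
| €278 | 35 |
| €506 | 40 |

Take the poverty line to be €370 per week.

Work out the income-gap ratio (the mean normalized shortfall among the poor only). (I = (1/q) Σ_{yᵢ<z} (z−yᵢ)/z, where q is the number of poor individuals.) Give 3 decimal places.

0.428

Incomes under z: 13×€70, 8×€152, 35×€278 (q = 56 of N = 96).
Shortfall ratios (z−y)/z: 0.8108 (×13), 0.5892 (×8), 0.2486 (×35); sum = 23.956757.
The income-gap ratio divides by q (the poor only): 23.956757 / 56 = 0.428.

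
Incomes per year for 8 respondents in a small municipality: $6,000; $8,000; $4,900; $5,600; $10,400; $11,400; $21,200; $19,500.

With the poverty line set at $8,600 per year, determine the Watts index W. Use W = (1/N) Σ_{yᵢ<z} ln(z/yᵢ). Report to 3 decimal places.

Below z: $4,900, $5,600, $6,000, $8,000 (q = 4 of N = 8).
Log gaps: ln(8600/4900) = 0.5625; ln(8600/5600) = 0.4290; ln(8600/6000) = 0.3600; ln(8600/8000) = 0.0723.
W = 1.423846 / 8 = 0.178.

0.178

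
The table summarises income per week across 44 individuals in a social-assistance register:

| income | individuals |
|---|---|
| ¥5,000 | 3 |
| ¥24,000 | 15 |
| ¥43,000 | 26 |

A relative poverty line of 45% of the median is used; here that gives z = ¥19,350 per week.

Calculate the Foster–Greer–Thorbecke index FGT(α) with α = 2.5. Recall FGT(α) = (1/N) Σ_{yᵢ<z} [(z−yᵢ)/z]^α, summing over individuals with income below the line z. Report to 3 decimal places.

Below the line: 3×¥5,000 (q = 3 of N = 44).
Gap ratios (z−y)/z: (19350−5000)/19350 = 0.7416 (×3).
Raised to α = 2.5: 0.47362 (×3).
Sum = 1.420851; FGT(2.5) = 1.420851 / 44 = 0.032.

0.032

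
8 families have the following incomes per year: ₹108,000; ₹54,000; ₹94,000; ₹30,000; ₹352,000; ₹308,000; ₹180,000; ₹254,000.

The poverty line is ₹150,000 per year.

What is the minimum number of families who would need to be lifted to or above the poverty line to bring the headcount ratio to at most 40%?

1

4 of the 8 families are poor, so H = 4/8 = 0.500.
A headcount ratio of at most 40% allows at most ⌊0.40 × 8⌋ = 3 poor families.
So at least 4 − 3 = 1 must be lifted.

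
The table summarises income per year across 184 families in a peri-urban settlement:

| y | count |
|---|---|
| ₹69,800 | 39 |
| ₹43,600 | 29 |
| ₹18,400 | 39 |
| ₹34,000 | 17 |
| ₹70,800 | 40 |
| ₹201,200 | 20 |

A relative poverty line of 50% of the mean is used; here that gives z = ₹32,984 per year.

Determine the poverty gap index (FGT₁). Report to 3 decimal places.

0.094

Poor units: 39×₹18,400 (q = 39 of N = 184).
Gap ratios (z−y)/z: (32984−18400)/32984 = 0.4422 (×39).
Sum of shortfalls = 17.243997; P₁ averages over all N: 17.243997 / 184 = 0.094.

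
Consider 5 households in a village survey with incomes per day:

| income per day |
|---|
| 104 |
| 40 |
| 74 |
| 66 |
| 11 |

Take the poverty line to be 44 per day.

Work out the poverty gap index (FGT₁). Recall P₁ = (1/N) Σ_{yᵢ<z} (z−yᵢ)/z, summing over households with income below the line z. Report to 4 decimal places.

0.1682

Incomes under z: 11, 40 (q = 2 of N = 5).
Gap ratios (z−y)/z: (44−11)/44 = 0.7500; (44−40)/44 = 0.0909.
Sum of shortfalls = 0.840909; P₁ averages over all N: 0.840909 / 5 = 0.1682.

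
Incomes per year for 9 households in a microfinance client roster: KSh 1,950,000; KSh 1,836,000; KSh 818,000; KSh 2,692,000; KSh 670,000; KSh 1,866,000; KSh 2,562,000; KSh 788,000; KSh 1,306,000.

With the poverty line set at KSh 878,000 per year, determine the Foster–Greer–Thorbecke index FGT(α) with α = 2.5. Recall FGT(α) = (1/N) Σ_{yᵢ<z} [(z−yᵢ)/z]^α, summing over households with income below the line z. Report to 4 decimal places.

0.0035

Below the line: KSh 670,000, KSh 788,000, KSh 818,000 (q = 3 of N = 9).
Normalized shortfalls: (878000−670000)/878000 = 0.2369; (878000−788000)/878000 = 0.1025; (878000−818000)/878000 = 0.0683.
Raised to α = 2.5: 0.02732; 0.00336; 0.00122.
Sum = 0.031901; FGT(2.5) = 0.031901 / 9 = 0.0035.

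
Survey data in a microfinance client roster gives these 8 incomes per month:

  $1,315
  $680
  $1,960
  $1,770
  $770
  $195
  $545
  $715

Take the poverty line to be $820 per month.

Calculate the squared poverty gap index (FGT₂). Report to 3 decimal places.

0.093

Poor units: $195, $545, $680, $715, $770 (q = 5 of N = 8).
Normalized shortfalls: (820−195)/820 = 0.7622; (820−545)/820 = 0.3354; (820−680)/820 = 0.1707; (820−715)/820 = 0.1280; (820−770)/820 = 0.0610.
Squared: 0.5809; 0.1125; 0.0291; 0.0164; 0.0037.
Sum = 0.742675; P₂ = 0.742675 / 8 = 0.093.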